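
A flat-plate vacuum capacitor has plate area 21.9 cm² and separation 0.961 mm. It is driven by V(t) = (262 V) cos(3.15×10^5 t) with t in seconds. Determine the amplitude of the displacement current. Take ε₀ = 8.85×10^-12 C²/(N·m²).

(dE/dt)_max = V₀ω/d = 8.588×10^10 V/(m·s); ω = 3.15×10^5 rad/s.
I_d,max = ε₀ A (dE/dt)_max = (8.85×10^-12)(2.19×10^-3)(8.588×10^10) = 1.66×10^-3 A.

1.66×10^-3 A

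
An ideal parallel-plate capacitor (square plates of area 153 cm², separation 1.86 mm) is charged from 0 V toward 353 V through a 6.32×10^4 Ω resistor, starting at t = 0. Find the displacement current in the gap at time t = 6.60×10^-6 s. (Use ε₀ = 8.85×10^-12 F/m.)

1.33×10^-3 A

With C = ε₀A/d = (8.85×10^-12)(0.0153)/(1.86×10^-3) = 7.280×10^-11 F, the time constant is τ = RC = 4.601×10^-6 s, so t/τ = 1.434 and e^(−t/τ) = 0.2384.
I_d = I_cond = (V₀/R) e^(−t/τ) = (5.585×10^-3)(0.2384) = 1.33×10^-3 A.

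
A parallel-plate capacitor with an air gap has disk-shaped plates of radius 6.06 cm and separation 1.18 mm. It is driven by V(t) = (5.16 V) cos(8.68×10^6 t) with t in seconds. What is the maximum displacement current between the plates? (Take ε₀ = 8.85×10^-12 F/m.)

The displacement current equals the conduction current C dV/dt, which peaks at C V₀ ω.
With C = ε₀A/d = (8.85×10^-12)(0.01154)/(1.18×10^-3) = 8.655×10^-11 F and ω = 8.68×10^6 rad/s, I_d,max = (8.655×10^-11)(5.16)(8.68×10^6) = 3.88×10^-3 A.

3.88×10^-3 A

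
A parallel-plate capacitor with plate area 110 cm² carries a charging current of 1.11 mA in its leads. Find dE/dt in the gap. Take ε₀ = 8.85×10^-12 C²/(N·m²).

Charge continuity gives I_d = I = 1.11×10^-3 A between the plates.
Then dE/dt = I_d/(ε₀A) = 1.14×10^10 V/(m·s).

1.14×10^10 V/(m·s)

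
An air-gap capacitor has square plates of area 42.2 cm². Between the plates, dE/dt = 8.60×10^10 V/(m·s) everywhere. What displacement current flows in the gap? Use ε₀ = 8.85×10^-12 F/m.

3.21×10^-3 A

With a uniform field, Φ_E = EA, so I_d = ε₀ A dE/dt = 3.21×10^-3 A.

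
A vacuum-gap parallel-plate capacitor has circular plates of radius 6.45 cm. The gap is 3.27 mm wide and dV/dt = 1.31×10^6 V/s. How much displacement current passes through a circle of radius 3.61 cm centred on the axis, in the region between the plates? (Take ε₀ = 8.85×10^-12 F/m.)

1.45×10^-5 A

I_d = C dV/dt with C = ε₀πR²/d = 3.537×10^-11 F, so I_d = (3.537×10^-11)(1.31×10^6) = 4.633×10^-5 A.
Since J_d is uniform, the enclosed fraction is (r/R)² = 0.3133, giving I_d,enc = 1.45×10^-5 A.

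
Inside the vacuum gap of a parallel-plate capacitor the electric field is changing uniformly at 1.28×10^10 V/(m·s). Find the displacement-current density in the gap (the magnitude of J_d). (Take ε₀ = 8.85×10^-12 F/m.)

The displacement-current density is ε₀ ∂E/∂t = (8.85×10^-12)(1.28×10^10) = 0.113 A/m².

0.113 A/m²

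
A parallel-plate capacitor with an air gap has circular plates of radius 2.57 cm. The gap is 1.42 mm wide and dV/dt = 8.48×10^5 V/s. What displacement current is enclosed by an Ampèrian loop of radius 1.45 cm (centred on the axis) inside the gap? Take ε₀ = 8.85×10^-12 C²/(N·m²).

With E = V/d, dE/dt = 5.972×10^8 V/(m·s) and πR² = 2.075×10^-3 m², giving I_d = ε₀ πR² dE/dt = 1.097×10^-5 A.
Through an area πr² the displacement current is I_d·(πr²/πR²) = I_d (r/R)² = 3.49×10^-6 A.

3.49×10^-6 A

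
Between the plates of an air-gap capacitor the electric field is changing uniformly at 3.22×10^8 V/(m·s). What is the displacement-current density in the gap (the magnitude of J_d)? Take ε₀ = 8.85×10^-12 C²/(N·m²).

2.85×10^-3 A/m²

J_d = ε₀ ∂E/∂t, so J_d = 2.85×10^-3 A/m².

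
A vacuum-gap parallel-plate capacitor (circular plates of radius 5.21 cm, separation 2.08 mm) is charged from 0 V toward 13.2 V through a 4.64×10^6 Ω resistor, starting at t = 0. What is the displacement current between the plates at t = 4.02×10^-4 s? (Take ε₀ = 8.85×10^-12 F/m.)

2.61×10^-7 A

With C = ε₀A/d = (8.85×10^-12)(8.528×10^-3)/(2.08×10^-3) = 3.629×10^-11 F, the time constant is τ = RC = 1.684×10^-4 s, so t/τ = 2.387 and e^(−t/τ) = 0.09190.
I_d = I_cond = (V₀/R) e^(−t/τ) = (2.845×10^-6)(0.09190) = 2.61×10^-7 A.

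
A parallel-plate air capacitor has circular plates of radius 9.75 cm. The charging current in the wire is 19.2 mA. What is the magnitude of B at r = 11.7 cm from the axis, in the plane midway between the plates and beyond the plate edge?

3.28×10^-8 T

Between the plates the displacement current equals the wire current: I_d = 19.2 mA = 0.0192 A.
Outside the plates the loop encloses all of I_d, so B·2πr = μ₀ I_d and B = 3.28×10^-8 T.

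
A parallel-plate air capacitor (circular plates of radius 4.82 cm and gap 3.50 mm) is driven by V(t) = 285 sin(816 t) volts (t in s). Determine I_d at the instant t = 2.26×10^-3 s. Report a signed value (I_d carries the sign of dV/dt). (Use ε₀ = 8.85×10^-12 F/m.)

-1.16×10^-6 A

C = ε₀A/d = (8.85×10^-12)(7.299×10^-3)/(3.50×10^-3) = 1.846×10^-11 F. dV/dt = V₀ω·cos(ωt); at ωt = 1.84416 rad this factor is -0.2700.
I_d = C dV/dt = (1.846×10^-11)(285)(816)(-0.2700) = -1.16×10^-6 A.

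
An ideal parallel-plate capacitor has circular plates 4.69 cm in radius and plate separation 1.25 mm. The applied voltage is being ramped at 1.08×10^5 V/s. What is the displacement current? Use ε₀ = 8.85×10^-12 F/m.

The displacement current equals the charging current C dV/dt. With C = ε₀A/d = (8.85×10^-12)(6.910×10^-3)/(1.25×10^-3) = 4.892×10^-11 F, I_d = (4.892×10^-11)(1.08×10^5) = 5.28×10^-6 A.

5.28×10^-6 A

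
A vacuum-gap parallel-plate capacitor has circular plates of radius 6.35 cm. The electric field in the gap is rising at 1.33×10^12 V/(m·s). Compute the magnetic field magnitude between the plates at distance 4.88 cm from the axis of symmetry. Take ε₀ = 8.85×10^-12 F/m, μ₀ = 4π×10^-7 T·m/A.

Through the whole plate area (πR² = 0.01267 m²), I_d = ε₀ πR² dE/dt = 0.1491 A.
For r < R the Ampère–Maxwell law gives B(2πr) = μ₀ I_d (r²/R²), so B = μ₀ I_d r/(2πR²) = (4π×10^-7)(0.1491)(0.0488)/(2π·0.0635²) = 3.61×10^-7 T.

3.61×10^-7 T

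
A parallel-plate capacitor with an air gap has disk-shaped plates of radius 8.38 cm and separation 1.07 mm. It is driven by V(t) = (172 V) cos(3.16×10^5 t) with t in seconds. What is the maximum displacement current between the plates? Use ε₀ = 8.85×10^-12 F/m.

9.92×10^-3 A

(dE/dt)_max = V₀ω/d = 5.080×10^10 V/(m·s); ω = 3.16×10^5 rad/s.
I_d,max = ε₀ A (dE/dt)_max = (8.85×10^-12)(0.02206)(5.080×10^10) = 9.92×10^-3 A.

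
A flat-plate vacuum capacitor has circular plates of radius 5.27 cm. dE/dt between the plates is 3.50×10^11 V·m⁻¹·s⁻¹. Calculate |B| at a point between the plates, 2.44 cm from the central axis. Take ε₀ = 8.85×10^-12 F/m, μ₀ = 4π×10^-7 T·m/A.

I_d = ε₀ dΦ_E/dt = ε₀ πR² (dE/dt) = (8.85×10^-12)(8.725×10^-3)(3.50×10^11) = 0.02703 A through the full plate area.
∮B·dl = μ₀ I_d,enc with I_d,enc = I_d r²/R² = 5.794×10^-3 A; so B = μ₀ I_d,enc/(2πr) = 4.75×10^-8 T.

4.75×10^-8 T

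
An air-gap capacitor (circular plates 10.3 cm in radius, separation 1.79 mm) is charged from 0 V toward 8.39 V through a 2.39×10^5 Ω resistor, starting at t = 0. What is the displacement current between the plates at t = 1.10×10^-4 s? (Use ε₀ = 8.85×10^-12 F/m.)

2.15×10^-6 A

With C = ε₀A/d = (8.85×10^-12)(0.03333)/(1.79×10^-3) = 1.648×10^-10 F, the time constant is τ = RC = 3.939×10^-5 s, so t/τ = 2.793 and e^(−t/τ) = 0.06124.
I_d = I_cond = (V₀/R) e^(−t/τ) = (3.510×10^-5)(0.06124) = 2.15×10^-6 A.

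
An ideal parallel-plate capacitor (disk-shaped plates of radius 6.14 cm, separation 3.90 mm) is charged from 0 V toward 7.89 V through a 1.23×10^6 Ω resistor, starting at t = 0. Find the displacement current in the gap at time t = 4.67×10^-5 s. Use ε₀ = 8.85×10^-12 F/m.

1.56×10^-6 A

With C = ε₀A/d = (8.85×10^-12)(0.01184)/(3.90×10^-3) = 2.687×10^-11 F, the time constant is τ = RC = 3.305×10^-5 s, so t/τ = 1.413 and e^(−t/τ) = 0.2434.
I_d = I_cond = (V₀/R) e^(−t/τ) = (6.415×10^-6)(0.2434) = 1.56×10^-6 A.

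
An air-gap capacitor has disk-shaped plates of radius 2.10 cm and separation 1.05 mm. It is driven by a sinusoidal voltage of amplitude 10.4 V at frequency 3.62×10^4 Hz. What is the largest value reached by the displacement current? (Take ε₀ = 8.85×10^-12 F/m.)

2.76×10^-5 A

The displacement current equals the conduction current C dV/dt, which peaks at C V₀ ω.
With C = ε₀A/d = (8.85×10^-12)(1.385×10^-3)/(1.05×10^-3) = 1.167×10^-11 F and ω = 2πf = 2.275×10^5 rad/s, I_d,max = (1.167×10^-11)(10.4)(2.275×10^5) = 2.76×10^-5 A.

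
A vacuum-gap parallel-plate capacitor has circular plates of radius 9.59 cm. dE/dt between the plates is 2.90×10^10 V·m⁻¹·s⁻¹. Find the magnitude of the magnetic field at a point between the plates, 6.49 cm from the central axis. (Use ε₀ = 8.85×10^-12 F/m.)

1.05×10^-8 T

I_d = ε₀ dΦ_E/dt = ε₀ πR² (dE/dt) = (8.85×10^-12)(0.02889)(2.90×10^10) = 7.415×10^-3 A through the full plate area.
An Ampèrian loop of radius r encloses a fraction (r/R)² of I_d. Then B·2πr = μ₀ I_d (r/R)², giving B = μ₀ I_d r/(2πR²) = 1.05×10^-8 T.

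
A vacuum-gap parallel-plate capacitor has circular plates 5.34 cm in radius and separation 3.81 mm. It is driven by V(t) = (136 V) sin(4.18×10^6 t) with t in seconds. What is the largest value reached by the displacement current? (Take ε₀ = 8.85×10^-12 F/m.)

0.0118 A

(dE/dt)_max = V₀ω/d = 1.492×10^11 V/(m·s); ω = 4.18×10^6 rad/s.
I_d,max = ε₀ A (dE/dt)_max = (8.85×10^-12)(8.958×10^-3)(1.492×10^11) = 0.0118 A.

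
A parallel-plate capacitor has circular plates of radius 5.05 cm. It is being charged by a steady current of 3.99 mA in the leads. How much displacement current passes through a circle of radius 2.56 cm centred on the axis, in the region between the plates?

1.03×10^-3 A

No conduction current crosses the gap, so I_d there equals the 3.99×10^-3 A in the leads.
Since J_d is uniform, the enclosed fraction is (r/R)² = 0.2570, giving I_d,enc = 1.03×10^-3 A.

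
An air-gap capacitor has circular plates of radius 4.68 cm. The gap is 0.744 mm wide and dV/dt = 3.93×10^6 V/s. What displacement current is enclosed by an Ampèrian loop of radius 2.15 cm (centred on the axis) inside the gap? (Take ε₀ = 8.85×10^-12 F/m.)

6.79×10^-5 A

I_d = C dV/dt with C = ε₀πR²/d = 8.185×10^-11 F, so I_d = (8.185×10^-11)(3.93×10^6) = 3.217×10^-4 A.
Since J_d is uniform, the enclosed fraction is (r/R)² = 0.2110, giving I_d,enc = 6.79×10^-5 A.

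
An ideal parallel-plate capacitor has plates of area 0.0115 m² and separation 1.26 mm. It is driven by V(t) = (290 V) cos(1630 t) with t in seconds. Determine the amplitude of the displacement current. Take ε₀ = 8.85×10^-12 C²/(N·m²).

(dE/dt)_max = V₀ω/d = 3.752×10^8 V/(m·s); ω = 1630 rad/s.
I_d,max = ε₀ A (dE/dt)_max = (8.85×10^-12)(0.0115)(3.752×10^8) = 3.82×10^-5 A.

3.82×10^-5 A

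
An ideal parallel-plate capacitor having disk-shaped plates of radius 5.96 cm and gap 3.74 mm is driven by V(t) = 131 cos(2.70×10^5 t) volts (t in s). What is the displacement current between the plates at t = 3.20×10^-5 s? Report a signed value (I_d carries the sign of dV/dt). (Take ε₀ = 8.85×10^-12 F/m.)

-6.60×10^-4 A

C = ε₀A/d = (8.85×10^-12)(0.01116)/(3.74×10^-3) = 2.641×10^-11 F. dV/dt = V₀ω·−sin(ωt); at ωt = 8.64 rad this factor is -0.7067.
I_d = C dV/dt = (2.641×10^-11)(131)(2.70×10^5)(-0.7067) = -6.60×10^-4 A.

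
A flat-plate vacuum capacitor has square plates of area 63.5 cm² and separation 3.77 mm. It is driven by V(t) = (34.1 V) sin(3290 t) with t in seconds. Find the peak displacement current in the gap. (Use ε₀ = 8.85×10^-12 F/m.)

The displacement current equals the conduction current C dV/dt, which peaks at C V₀ ω.
With C = ε₀A/d = (8.85×10^-12)(6.35×10^-3)/(3.77×10^-3) = 1.491×10^-11 F and ω = 3290 rad/s, I_d,max = (1.491×10^-11)(34.1)(3290) = 1.67×10^-6 A.

1.67×10^-6 A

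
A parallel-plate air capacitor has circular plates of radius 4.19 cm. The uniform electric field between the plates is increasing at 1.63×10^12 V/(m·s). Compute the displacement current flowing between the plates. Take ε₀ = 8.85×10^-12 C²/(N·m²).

With a uniform field, Φ_E = EA, so I_d = ε₀ A dE/dt = 0.0796 A.

0.0796 A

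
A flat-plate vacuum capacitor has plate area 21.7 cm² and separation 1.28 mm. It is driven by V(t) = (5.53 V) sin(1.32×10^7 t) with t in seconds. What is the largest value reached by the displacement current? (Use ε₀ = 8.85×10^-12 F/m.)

(dE/dt)_max = V₀ω/d = 5.703×10^10 V/(m·s); ω = 1.32×10^7 rad/s.
I_d,max = ε₀ A (dE/dt)_max = (8.85×10^-12)(2.17×10^-3)(5.703×10^10) = 1.10×10^-3 A.

1.10×10^-3 A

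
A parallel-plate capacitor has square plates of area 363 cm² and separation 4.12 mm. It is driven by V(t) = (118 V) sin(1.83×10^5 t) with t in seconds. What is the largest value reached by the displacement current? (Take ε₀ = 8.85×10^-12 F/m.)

(dE/dt)_max = V₀ω/d = 5.241×10^9 V/(m·s); ω = 1.83×10^5 rad/s.
I_d,max = ε₀ A (dE/dt)_max = (8.85×10^-12)(0.0363)(5.241×10^9) = 1.68×10^-3 A.

1.68×10^-3 A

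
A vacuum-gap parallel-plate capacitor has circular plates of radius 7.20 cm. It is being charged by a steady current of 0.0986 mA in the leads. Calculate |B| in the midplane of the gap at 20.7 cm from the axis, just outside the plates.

Between the plates the displacement current equals the wire current: I_d = 0.0986 mA = 9.86×10^-5 A.
With r > R the enclosed displacement current is the full I_d; B = μ₀ I_d / (2πr) = 9.53×10^-11 T.

9.53×10^-11 T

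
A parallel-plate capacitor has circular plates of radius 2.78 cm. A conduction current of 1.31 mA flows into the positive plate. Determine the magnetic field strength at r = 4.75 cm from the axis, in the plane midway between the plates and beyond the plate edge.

5.52×10^-9 T

No conduction current crosses the gap, so I_d there equals the 1.31×10^-3 A in the leads.
Outside the plates the loop encloses all of I_d, so B·2πr = μ₀ I_d and B = 5.52×10^-9 T.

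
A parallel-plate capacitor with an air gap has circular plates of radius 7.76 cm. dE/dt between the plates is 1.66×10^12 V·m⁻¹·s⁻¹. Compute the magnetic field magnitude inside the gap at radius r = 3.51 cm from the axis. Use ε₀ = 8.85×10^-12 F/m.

3.24×10^-7 T

Through the whole plate area (πR² = 0.01892 m²), I_d = ε₀ πR² dE/dt = 0.2780 A.
For r < R the Ampère–Maxwell law gives B(2πr) = μ₀ I_d (r²/R²), so B = μ₀ I_d r/(2πR²) = (4π×10^-7)(0.2780)(0.0351)/(2π·0.0776²) = 3.24×10^-7 T.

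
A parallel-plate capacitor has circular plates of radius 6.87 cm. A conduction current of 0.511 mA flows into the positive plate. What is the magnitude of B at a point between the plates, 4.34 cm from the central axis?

9.40×10^-10 T

Between the plates the displacement current equals the wire current: I_d = 0.511 mA = 5.11×10^-4 A.
For r < R the Ampère–Maxwell law gives B(2πr) = μ₀ I_d (r²/R²), so B = μ₀ I_d r/(2πR²) = (4π×10^-7)(5.11×10^-4)(0.0434)/(2π·0.0687²) = 9.40×10^-10 T.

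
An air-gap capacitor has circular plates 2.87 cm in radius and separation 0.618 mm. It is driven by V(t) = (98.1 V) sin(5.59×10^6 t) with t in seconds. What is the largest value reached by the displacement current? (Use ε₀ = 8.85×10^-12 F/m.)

(dE/dt)_max = V₀ω/d = 8.873×10^11 V/(m·s); ω = 5.59×10^6 rad/s.
I_d,max = ε₀ A (dE/dt)_max = (8.85×10^-12)(2.588×10^-3)(8.873×10^11) = 0.0203 A.

0.0203 A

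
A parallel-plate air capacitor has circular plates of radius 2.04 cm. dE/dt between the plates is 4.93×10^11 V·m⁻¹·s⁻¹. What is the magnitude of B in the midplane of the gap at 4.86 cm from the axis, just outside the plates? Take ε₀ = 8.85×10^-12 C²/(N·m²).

Total displacement current: I_d = ε₀(πR²)(dE/dt) = (8.85×10^-12)(1.307×10^-3)(4.93×10^11) = 5.703×10^-3 A.
With r > R the enclosed displacement current is the full I_d; B = μ₀ I_d / (2πr) = 2.35×10^-8 T.

2.35×10^-8 T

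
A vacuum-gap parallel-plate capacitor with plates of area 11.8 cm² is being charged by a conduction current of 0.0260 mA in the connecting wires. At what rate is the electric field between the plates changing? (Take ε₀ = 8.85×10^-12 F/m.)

Charge continuity gives I_d = I = 2.60×10^-5 A between the plates.
Then dE/dt = I_d/(ε₀A) = 2.49×10^9 V/(m·s).

2.49×10^9 V/(m·s)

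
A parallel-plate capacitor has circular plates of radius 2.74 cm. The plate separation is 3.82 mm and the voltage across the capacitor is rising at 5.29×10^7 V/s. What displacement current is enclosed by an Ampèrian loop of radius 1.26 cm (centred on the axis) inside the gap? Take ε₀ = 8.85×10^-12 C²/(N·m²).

I_d = C dV/dt with C = ε₀πR²/d = 5.465×10^-12 F, so I_d = (5.465×10^-12)(5.29×10^7) = 2.891×10^-4 A.
Through an area πr² the displacement current is I_d·(πr²/πR²) = I_d (r/R)² = 6.11×10^-5 A.

6.11×10^-5 A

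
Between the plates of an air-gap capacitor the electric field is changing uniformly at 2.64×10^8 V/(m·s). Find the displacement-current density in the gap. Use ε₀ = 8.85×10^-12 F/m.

The displacement-current density is ε₀ ∂E/∂t = (8.85×10^-12)(2.64×10^8) = 2.34×10^-3 A/m².

2.34×10^-3 A/m²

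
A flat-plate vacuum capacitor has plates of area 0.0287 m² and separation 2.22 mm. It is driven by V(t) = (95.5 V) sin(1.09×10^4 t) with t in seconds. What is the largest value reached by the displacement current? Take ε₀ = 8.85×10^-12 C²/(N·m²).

C = ε₀A/d = (8.85×10^-12)(0.0287)/(2.22×10^-3) = 1.144×10^-10 F; ω = 1.09×10^4 rad/s.
I_d = C dV/dt, so |I_d|_max = C V₀ ω = (1.144×10^-10)(95.5)(1.09×10^4) = 1.19×10^-4 A.

1.19×10^-4 A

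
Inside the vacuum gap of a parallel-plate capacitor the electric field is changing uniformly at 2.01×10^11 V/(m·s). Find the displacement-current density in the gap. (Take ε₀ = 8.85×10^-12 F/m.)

1.78 A/m²

J_d = ε₀ dE/dt = (8.85×10^-12)(2.01×10^11) = 1.78 A/m².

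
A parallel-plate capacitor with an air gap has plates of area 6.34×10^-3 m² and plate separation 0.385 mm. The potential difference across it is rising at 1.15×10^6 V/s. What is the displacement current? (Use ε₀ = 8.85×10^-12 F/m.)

E = V/d so dE/dt = (dV/dt)/d = 2.987×10^9 V/(m·s), and I_d = ε₀ A dE/dt = (8.85×10^-12)(6.34×10^-3)(2.987×10^9) = 1.68×10^-4 A.

1.68×10^-4 A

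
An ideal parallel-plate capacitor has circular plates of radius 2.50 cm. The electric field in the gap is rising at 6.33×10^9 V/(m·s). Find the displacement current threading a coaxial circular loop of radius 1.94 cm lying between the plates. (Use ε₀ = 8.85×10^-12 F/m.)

6.62×10^-5 A

I_d = ε₀ dΦ_E/dt = ε₀ πR² (dE/dt) = (8.85×10^-12)(1.963×10^-3)(6.33×10^9) = 1.100×10^-4 A through the full plate area.
The field is uniform, so I_d,enc = I_d (r/R)² = (1.100×10^-4)(1.94/2.50)² = 6.62×10^-5 A.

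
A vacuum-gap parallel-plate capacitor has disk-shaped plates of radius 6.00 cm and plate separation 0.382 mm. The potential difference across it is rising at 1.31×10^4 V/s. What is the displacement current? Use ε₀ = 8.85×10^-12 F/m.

3.43×10^-6 A

The field between the plates is E = V/d, so dE/dt = (1.31×10^4)/(3.82×10^-4 m) = 3.429×10^7 V/(m·s).
I_d = ε₀ A (dE/dt) = (8.85×10^-12)(0.01131)(3.429×10^7) = 3.43×10^-6 A.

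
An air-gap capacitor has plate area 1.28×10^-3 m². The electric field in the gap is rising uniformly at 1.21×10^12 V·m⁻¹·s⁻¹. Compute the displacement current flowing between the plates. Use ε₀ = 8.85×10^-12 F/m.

The displacement current is ε₀ times dΦ_E/dt = ε₀ A dE/dt = (8.85×10^-12)(1.28×10^-3)(1.21×10^12) = 0.0137 A.

0.0137 A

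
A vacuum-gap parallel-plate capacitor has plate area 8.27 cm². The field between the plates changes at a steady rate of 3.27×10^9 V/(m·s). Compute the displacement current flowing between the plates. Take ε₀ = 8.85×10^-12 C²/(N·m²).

The displacement current is ε₀ times dΦ_E/dt = ε₀ A dE/dt = (8.85×10^-12)(8.27×10^-4)(3.27×10^9) = 2.39×10^-5 A.

2.39×10^-5 A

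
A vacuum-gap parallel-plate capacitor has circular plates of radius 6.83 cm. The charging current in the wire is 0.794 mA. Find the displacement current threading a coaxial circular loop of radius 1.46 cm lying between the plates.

Between the plates the displacement current equals the wire current: I_d = 0.794 mA = 7.94×10^-4 A.
Through an area πr² the displacement current is I_d·(πr²/πR²) = I_d (r/R)² = 3.63×10^-5 A.

3.63×10^-5 A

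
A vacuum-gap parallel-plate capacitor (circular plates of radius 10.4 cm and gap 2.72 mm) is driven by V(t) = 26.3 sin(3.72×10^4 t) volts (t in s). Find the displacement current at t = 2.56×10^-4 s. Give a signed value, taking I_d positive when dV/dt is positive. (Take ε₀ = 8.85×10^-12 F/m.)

C = ε₀A/d = (8.85×10^-12)(0.03398)/(2.72×10^-3) = 1.106×10^-10 F. dV/dt = V₀ω·cos(ωt); at ωt = 9.5232 rad this factor is -0.9952.
I_d = C dV/dt = (1.106×10^-10)(26.3)(3.72×10^4)(-0.9952) = -1.08×10^-4 A.

-1.08×10^-4 A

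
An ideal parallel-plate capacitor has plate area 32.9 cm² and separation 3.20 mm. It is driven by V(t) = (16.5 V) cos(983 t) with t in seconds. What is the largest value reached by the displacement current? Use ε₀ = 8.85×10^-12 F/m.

The displacement current equals the conduction current C dV/dt, which peaks at C V₀ ω.
With C = ε₀A/d = (8.85×10^-12)(3.29×10^-3)/(3.20×10^-3) = 9.099×10^-12 F and ω = 983 rad/s, I_d,max = (9.099×10^-12)(16.5)(983) = 1.48×10^-7 A.

1.48×10^-7 A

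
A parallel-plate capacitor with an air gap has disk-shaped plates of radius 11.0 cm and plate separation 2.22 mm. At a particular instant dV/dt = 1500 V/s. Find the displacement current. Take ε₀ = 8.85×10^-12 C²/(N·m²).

The displacement current equals the charging current C dV/dt. With C = ε₀A/d = (8.85×10^-12)(0.03801)/(2.22×10^-3) = 1.515×10^-10 F, I_d = (1.515×10^-10)(1500) = 2.27×10^-7 A.

2.27×10^-7 A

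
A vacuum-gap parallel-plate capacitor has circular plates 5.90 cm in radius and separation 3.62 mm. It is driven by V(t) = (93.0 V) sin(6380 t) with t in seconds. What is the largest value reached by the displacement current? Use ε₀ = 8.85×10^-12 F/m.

1.59×10^-5 A

(dE/dt)_max = V₀ω/d = 1.639×10^8 V/(m·s); ω = 6380 rad/s.
I_d,max = ε₀ A (dE/dt)_max = (8.85×10^-12)(0.01094)(1.639×10^8) = 1.59×10^-5 A.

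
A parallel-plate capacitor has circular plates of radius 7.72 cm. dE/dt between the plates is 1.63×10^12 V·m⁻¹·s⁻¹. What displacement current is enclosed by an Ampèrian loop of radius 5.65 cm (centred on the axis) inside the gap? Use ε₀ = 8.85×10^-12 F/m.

Through the whole plate area (πR² = 0.01872 m²), I_d = ε₀ πR² dE/dt = 0.2700 A.
The field is uniform, so I_d,enc = I_d (r/R)² = (0.2700)(5.65/7.72)² = 0.145 A.

0.145 A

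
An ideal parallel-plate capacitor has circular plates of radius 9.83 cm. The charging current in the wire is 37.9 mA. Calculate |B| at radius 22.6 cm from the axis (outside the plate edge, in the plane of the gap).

3.35×10^-8 T

No conduction current crosses the gap, so I_d there equals the 0.0379 A in the leads.
For r ≥ R the full I_d is enclosed: B = μ₀ I_d/(2πr) = (4π×10^-7)(0.0379)/(2π·0.226) = 3.35×10^-8 T.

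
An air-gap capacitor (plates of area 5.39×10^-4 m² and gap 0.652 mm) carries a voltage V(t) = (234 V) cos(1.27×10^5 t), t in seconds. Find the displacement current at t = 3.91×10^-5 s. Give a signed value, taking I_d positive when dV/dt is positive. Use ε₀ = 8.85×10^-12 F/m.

2.10×10^-4 A

dV/dt = (234)(1.27×10^5)·−sin(4.9657) = 2.877×10^7 V/s.
I_d = C dV/dt with C = ε₀A/d = (8.85×10^-12)(5.39×10^-4)/(6.52×10^-4) = 7.316×10^-12 F, so I_d = (7.316×10^-12)(2.877×10^7) = 2.10×10^-4 A.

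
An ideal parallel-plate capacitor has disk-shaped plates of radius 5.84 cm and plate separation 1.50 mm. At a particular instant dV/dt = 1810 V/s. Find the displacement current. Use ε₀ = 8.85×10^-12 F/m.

1.14×10^-7 A

The field between the plates is E = V/d, so dE/dt = (1810)/(1.50×10^-3 m) = 1.207×10^6 V/(m·s).
I_d = ε₀ A (dE/dt) = (8.85×10^-12)(0.01071)(1.207×10^6) = 1.14×10^-7 A.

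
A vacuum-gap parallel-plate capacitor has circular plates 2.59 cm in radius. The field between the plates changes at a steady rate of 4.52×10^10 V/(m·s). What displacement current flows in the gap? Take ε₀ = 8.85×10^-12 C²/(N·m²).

8.43×10^-4 A

I_d = ε₀ A (dE/dt) = (8.85×10^-12)(2.107×10^-3 m²)(4.52×10^10) = 8.43×10^-4 A.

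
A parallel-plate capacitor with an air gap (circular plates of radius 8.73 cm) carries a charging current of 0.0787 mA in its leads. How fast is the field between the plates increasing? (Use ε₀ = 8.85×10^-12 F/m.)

3.71×10^8 V/(m·s)

The displacement current between the plates equals the conduction current, I_d = 0.0787 mA.
Then dE/dt = I_d/(ε₀A) = 3.71×10^8 V/(m·s).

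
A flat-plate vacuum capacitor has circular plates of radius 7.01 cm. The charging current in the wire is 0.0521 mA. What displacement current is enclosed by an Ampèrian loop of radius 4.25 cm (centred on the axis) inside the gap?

1.92×10^-5 A

By continuity the displacement current in the gap matches the conduction current: I_d = 5.21×10^-5 A.
The field is uniform, so I_d,enc = I_d (r/R)² = (5.21×10^-5)(4.25/7.01)² = 1.92×10^-5 A.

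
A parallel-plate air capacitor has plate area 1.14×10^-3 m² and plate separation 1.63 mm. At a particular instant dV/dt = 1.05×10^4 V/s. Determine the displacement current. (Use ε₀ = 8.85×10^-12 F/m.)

6.50×10^-8 A

C = ε₀A/d = (8.85×10^-12)(1.14×10^-3)/(1.63×10^-3) = 6.190×10^-12 F.
I_d = C dV/dt = (6.190×10^-12)(1.05×10^4) = 6.50×10^-8 A.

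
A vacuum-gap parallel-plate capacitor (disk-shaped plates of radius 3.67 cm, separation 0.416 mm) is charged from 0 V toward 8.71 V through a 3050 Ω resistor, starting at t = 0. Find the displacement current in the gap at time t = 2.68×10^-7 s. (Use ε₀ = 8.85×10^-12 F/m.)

C = ε₀A/d = (8.85×10^-12)(4.231×10^-3)/(4.16×10^-4) = 9.001×10^-11 F, so τ = RC = 2.745×10^-7 s.
The conduction current is I(t) = (V₀/R) e^(−t/τ), and the displacement current between the plates equals it.
t/τ = 0.9763; I_d = (8.71/3050) · e^(−0.9763) = (2.856×10^-3)(0.3767) = 1.08×10^-3 A.

1.08×10^-3 A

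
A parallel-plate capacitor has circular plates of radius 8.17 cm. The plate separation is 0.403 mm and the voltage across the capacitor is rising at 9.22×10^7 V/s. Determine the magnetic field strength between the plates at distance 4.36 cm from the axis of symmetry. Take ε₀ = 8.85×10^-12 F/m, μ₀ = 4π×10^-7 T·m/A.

5.55×10^-8 T

I_d = C dV/dt with C = ε₀πR²/d = 4.605×10^-10 F, so I_d = (4.605×10^-10)(9.22×10^7) = 0.04246 A.
For r < R the Ampère–Maxwell law gives B(2πr) = μ₀ I_d (r²/R²), so B = μ₀ I_d r/(2πR²) = (4π×10^-7)(0.04246)(0.0436)/(2π·0.0817²) = 5.55×10^-8 T.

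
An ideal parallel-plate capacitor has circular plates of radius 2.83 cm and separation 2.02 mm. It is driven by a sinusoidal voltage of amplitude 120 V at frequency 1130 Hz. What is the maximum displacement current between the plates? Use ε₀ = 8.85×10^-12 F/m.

(dE/dt)_max = V₀ω/d = 4.218×10^8 V/(m·s); ω = 2πf = 7100 rad/s.
I_d,max = ε₀ A (dE/dt)_max = (8.85×10^-12)(2.516×10^-3)(4.218×10^8) = 9.39×10^-6 A.

9.39×10^-6 A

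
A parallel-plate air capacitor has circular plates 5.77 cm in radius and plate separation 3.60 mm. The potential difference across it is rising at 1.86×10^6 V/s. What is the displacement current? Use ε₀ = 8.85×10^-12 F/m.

4.78×10^-5 A

C = ε₀A/d = (8.85×10^-12)(0.01046)/(3.60×10^-3) = 2.571×10^-11 F.
I_d = C dV/dt = (2.571×10^-11)(1.86×10^6) = 4.78×10^-5 A.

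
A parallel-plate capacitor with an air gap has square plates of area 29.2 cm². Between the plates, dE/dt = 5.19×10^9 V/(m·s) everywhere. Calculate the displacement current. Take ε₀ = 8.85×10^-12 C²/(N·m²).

1.34×10^-4 A

The displacement current is ε₀ times dΦ_E/dt = ε₀ A dE/dt = (8.85×10^-12)(2.92×10^-3)(5.19×10^9) = 1.34×10^-4 A.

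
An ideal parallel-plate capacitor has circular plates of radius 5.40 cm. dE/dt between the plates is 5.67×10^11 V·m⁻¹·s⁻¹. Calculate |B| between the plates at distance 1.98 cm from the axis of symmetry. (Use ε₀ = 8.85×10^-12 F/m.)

6.24×10^-8 T

Total displacement current: I_d = ε₀(πR²)(dE/dt) = (8.85×10^-12)(9.161×10^-3)(5.67×10^11) = 0.04597 A.
∮B·dl = μ₀ I_d,enc with I_d,enc = I_d r²/R² = 6.180×10^-3 A; so B = μ₀ I_d,enc/(2πr) = 6.24×10^-8 T.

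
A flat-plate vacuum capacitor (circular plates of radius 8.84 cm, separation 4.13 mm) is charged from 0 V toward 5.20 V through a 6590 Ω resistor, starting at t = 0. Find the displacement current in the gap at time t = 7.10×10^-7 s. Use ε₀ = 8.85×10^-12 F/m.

C = ε₀A/d = (8.85×10^-12)(0.02455)/(4.13×10^-3) = 5.261×10^-11 F and τ = RC = 3.467×10^-7 s. I_d in the gap equals the RC charging current.
I_d(t) = (V₀/R) e^(−t/τ) = 7.891×10^-4 · e^(−2.048) = 1.02×10^-4 A.

1.02×10^-4 A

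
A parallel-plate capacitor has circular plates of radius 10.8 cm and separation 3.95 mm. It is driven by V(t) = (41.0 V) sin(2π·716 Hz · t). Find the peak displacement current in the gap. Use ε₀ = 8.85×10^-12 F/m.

1.51×10^-5 A

The displacement current equals the conduction current C dV/dt, which peaks at C V₀ ω.
With C = ε₀A/d = (8.85×10^-12)(0.03664)/(3.95×10^-3) = 8.209×10^-11 F and ω = 2πf = 4499 rad/s, I_d,max = (8.209×10^-11)(41.0)(4499) = 1.51×10^-5 A.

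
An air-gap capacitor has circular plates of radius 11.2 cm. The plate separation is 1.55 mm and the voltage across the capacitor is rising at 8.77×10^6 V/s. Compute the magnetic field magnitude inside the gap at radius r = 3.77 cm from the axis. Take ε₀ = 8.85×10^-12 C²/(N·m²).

1.19×10^-9 T

dE/dt = (dV/dt)/d = 5.658×10^9 V/(m·s); I_d = ε₀(πR²)(dE/dt) = (8.85×10^-12)(0.03941)(5.658×10^9) = 1.973×10^-3 A.
∮B·dl = μ₀ I_d,enc with I_d,enc = I_d r²/R² = 2.235×10^-4 A; so B = μ₀ I_d,enc/(2πr) = 1.19×10^-9 T.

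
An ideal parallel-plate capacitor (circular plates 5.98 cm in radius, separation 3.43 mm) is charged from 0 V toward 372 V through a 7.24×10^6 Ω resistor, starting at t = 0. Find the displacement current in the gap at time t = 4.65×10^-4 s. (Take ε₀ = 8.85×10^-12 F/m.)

With C = ε₀A/d = (8.85×10^-12)(0.01123)/(3.43×10^-3) = 2.898×10^-11 F, the time constant is τ = RC = 2.098×10^-4 s, so t/τ = 2.216 and e^(−t/τ) = 0.1090.
I_d = I_cond = (V₀/R) e^(−t/τ) = (5.138×10^-5)(0.1090) = 5.60×10^-6 A.

5.60×10^-6 A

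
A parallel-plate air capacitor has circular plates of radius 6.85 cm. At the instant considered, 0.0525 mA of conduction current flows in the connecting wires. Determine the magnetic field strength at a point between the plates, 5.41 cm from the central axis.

By continuity the displacement current in the gap matches the conduction current: I_d = 5.25×10^-5 A.
∮B·dl = μ₀ I_d,enc with I_d,enc = I_d r²/R² = 3.275×10^-5 A; so B = μ₀ I_d,enc/(2πr) = 1.21×10^-10 T.

1.21×10^-10 T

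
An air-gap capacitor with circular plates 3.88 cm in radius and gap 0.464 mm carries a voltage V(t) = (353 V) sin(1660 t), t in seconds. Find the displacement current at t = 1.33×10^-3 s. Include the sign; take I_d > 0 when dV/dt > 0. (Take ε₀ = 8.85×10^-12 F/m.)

-3.14×10^-5 A

C = ε₀A/d = (8.85×10^-12)(4.729×10^-3)/(4.64×10^-4) = 9.020×10^-11 F. dV/dt = V₀ω·cos(ωt); at ωt = 2.2078 rad this factor is -0.5948.
I_d = C dV/dt = (9.020×10^-11)(353)(1660)(-0.5948) = -3.14×10^-5 A.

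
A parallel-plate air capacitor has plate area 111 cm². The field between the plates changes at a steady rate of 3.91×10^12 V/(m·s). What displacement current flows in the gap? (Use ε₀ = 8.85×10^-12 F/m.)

The displacement current is ε₀ times dΦ_E/dt = ε₀ A dE/dt = (8.85×10^-12)(0.0111)(3.91×10^12) = 0.384 A.

0.384 A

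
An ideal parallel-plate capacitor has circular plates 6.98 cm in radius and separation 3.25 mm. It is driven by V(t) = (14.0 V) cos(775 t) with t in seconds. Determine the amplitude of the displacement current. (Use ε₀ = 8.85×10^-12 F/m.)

C = ε₀A/d = (8.85×10^-12)(0.01531)/(3.25×10^-3) = 4.169×10^-11 F; ω = 775 rad/s.
I_d = C dV/dt, so |I_d|_max = C V₀ ω = (4.169×10^-11)(14.0)(775) = 4.52×10^-7 A.

4.52×10^-7 A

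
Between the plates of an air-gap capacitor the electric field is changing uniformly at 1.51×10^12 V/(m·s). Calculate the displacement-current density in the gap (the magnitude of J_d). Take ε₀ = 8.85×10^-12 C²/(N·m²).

The displacement-current density is ε₀ ∂E/∂t = (8.85×10^-12)(1.51×10^12) = 13.4 A/m².

13.4 A/m²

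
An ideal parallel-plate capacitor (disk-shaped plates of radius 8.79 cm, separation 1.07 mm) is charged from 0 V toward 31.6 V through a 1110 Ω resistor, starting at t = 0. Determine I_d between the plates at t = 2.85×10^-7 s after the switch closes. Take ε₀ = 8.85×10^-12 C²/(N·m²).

C = ε₀A/d = (8.85×10^-12)(0.02427)/(1.07×10^-3) = 2.007×10^-10 F, so τ = RC = 2.228×10^-7 s.
The conduction current is I(t) = (V₀/R) e^(−t/τ), and the displacement current between the plates equals it.
t/τ = 1.279; I_d = (31.6/1110) · e^(−1.279) = (0.02847)(0.2783) = 7.92×10^-3 A.

7.92×10^-3 A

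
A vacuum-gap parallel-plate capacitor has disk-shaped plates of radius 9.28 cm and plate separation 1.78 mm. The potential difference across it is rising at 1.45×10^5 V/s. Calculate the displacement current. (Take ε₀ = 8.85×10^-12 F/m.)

The displacement current equals the charging current C dV/dt. With C = ε₀A/d = (8.85×10^-12)(0.02705)/(1.78×10^-3) = 1.345×10^-10 F, I_d = (1.345×10^-10)(1.45×10^5) = 1.95×10^-5 A.

1.95×10^-5 A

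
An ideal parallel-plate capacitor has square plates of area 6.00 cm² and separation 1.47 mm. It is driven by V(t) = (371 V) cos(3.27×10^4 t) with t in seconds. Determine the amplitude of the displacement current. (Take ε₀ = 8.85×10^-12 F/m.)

(dE/dt)_max = V₀ω/d = 8.253×10^9 V/(m·s); ω = 3.27×10^4 rad/s.
I_d,max = ε₀ A (dE/dt)_max = (8.85×10^-12)(6.00×10^-4)(8.253×10^9) = 4.38×10^-5 A.

4.38×10^-5 A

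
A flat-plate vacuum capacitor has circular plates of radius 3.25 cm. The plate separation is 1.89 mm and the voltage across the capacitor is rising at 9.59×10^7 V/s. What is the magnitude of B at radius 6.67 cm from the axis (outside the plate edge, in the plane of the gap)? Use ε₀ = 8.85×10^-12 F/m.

4.47×10^-9 T

dE/dt = (dV/dt)/d = 5.074×10^10 V/(m·s); I_d = ε₀(πR²)(dE/dt) = (8.85×10^-12)(3.318×10^-3)(5.074×10^10) = 1.490×10^-3 A.
For r ≥ R the full I_d is enclosed: B = μ₀ I_d/(2πr) = (4π×10^-7)(1.490×10^-3)/(2π·0.0667) = 4.47×10^-9 T.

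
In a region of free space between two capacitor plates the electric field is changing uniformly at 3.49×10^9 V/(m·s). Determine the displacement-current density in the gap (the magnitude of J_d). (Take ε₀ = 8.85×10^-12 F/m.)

J_d = ε₀ ∂E/∂t, so J_d = 0.0309 A/m².

0.0309 A/m²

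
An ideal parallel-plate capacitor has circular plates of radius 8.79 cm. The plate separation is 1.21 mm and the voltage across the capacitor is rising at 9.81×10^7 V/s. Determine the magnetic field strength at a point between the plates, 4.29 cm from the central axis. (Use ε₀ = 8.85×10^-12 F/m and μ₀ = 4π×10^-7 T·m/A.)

1.93×10^-8 T

I_d = C dV/dt with C = ε₀πR²/d = 1.775×10^-10 F, so I_d = (1.775×10^-10)(9.81×10^7) = 0.01741 A.
∮B·dl = μ₀ I_d,enc with I_d,enc = I_d r²/R² = 4.147×10^-3 A; so B = μ₀ I_d,enc/(2πr) = 1.93×10^-8 T.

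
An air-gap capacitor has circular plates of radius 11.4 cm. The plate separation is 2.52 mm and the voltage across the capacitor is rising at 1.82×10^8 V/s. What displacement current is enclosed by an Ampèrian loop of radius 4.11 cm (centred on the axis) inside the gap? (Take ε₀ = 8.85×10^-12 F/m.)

With E = V/d, dE/dt = 7.222×10^10 V/(m·s) and πR² = 0.04083 m², giving I_d = ε₀ πR² dE/dt = 0.02610 A.
Since J_d is uniform, the enclosed fraction is (r/R)² = 0.1300, giving I_d,enc = 3.39×10^-3 A.

3.39×10^-3 A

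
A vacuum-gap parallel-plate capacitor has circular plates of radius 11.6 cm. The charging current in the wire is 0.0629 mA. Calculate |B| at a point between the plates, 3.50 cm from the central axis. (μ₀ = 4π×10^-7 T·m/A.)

Between the plates the displacement current equals the wire current: I_d = 0.0629 mA = 6.29×10^-5 A.
∮B·dl = μ₀ I_d,enc with I_d,enc = I_d r²/R² = 5.726×10^-6 A; so B = μ₀ I_d,enc/(2πr) = 3.27×10^-11 T.

3.27×10^-11 T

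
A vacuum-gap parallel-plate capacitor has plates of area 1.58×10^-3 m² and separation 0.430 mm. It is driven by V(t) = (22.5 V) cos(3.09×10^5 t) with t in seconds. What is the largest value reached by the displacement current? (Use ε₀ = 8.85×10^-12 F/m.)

The displacement current equals the conduction current C dV/dt, which peaks at C V₀ ω.
With C = ε₀A/d = (8.85×10^-12)(1.58×10^-3)/(4.30×10^-4) = 3.252×10^-11 F and ω = 3.09×10^5 rad/s, I_d,max = (3.252×10^-11)(22.5)(3.09×10^5) = 2.26×10^-4 A.

2.26×10^-4 A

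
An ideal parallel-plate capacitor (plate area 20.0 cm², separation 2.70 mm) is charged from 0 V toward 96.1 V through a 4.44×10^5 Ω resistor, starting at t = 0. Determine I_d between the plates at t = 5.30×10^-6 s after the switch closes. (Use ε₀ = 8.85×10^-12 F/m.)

3.50×10^-5 A

C = ε₀A/d = (8.85×10^-12)(2.00×10^-3)/(2.70×10^-3) = 6.556×10^-12 F, so τ = RC = 2.911×10^-6 s.
The conduction current is I(t) = (V₀/R) e^(−t/τ), and the displacement current between the plates equals it.
t/τ = 1.821; I_d = (96.1/4.44×10^5) · e^(−1.821) = (2.164×10^-4)(0.1619) = 3.50×10^-5 A.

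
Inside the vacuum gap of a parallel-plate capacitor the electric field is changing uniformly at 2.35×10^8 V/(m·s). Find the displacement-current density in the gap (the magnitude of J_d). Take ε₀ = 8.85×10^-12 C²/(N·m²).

2.08×10^-3 A/m²

J_d = ε₀ dE/dt = (8.85×10^-12)(2.35×10^8) = 2.08×10^-3 A/m².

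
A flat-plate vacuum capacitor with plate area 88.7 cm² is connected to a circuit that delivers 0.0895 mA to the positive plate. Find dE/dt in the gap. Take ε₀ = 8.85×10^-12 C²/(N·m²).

Charge continuity gives I_d = I = 8.95×10^-5 A between the plates.
Inverting I_d = ε₀ A dE/dt gives dE/dt = 8.95×10^-5 / (8.85×10^-12 · 8.87×10^-3) = 1.14×10^9 V/(m·s).

1.14×10^9 V/(m·s)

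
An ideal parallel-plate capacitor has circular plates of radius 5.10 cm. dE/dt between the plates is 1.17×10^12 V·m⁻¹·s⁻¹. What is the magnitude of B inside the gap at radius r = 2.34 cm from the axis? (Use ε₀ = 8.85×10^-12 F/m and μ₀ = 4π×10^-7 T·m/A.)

I_d = ε₀ dΦ_E/dt = ε₀ πR² (dE/dt) = (8.85×10^-12)(8.171×10^-3)(1.17×10^12) = 0.08461 A through the full plate area.
For r < R the Ampère–Maxwell law gives B(2πr) = μ₀ I_d (r²/R²), so B = μ₀ I_d r/(2πR²) = (4π×10^-7)(0.08461)(0.0234)/(2π·0.0510²) = 1.52×10^-7 T.

1.52×10^-7 T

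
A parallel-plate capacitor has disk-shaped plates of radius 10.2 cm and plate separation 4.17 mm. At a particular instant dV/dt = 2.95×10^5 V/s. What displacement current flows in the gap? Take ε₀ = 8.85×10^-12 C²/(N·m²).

C = ε₀A/d = (8.85×10^-12)(0.03269)/(4.17×10^-3) = 6.938×10^-11 F.
I_d = C dV/dt = (6.938×10^-11)(2.95×10^5) = 2.05×10^-5 A.

2.05×10^-5 A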